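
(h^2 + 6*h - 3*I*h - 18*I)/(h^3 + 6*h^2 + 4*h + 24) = (h - 3*I)/(h^2 + 4)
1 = 1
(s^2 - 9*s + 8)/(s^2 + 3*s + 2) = (s^2 - 9*s + 8)/(s^2 + 3*s + 2)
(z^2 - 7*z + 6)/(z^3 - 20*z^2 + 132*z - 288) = (z - 1)/(z^2 - 14*z + 48)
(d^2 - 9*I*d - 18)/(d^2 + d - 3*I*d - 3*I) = (d - 6*I)/(d + 1)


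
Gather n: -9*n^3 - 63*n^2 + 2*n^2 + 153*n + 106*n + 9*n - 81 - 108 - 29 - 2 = -9*n^3 - 61*n^2 + 268*n - 220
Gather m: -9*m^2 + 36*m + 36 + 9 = -9*m^2 + 36*m + 45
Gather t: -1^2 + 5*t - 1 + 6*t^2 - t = 6*t^2 + 4*t - 2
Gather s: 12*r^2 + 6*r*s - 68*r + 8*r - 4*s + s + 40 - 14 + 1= 12*r^2 - 60*r + s*(6*r - 3) + 27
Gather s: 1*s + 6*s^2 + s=6*s^2 + 2*s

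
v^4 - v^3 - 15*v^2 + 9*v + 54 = (v - 3)^2*(v + 2)*(v + 3)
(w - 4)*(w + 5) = w^2 + w - 20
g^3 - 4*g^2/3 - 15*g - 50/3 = (g - 5)*(g + 5/3)*(g + 2)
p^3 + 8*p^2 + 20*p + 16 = (p + 2)^2*(p + 4)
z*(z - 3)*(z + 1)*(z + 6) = z^4 + 4*z^3 - 15*z^2 - 18*z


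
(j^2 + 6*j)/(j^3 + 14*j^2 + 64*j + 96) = j/(j^2 + 8*j + 16)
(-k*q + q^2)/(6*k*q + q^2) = (-k + q)/(6*k + q)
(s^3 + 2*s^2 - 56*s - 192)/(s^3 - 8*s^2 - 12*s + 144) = (s^2 - 2*s - 48)/(s^2 - 12*s + 36)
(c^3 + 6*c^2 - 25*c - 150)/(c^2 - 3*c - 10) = (c^2 + 11*c + 30)/(c + 2)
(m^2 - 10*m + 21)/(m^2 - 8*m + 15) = (m - 7)/(m - 5)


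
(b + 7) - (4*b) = 7 - 3*b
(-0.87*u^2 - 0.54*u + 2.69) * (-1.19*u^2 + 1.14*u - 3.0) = 1.0353*u^4 - 0.3492*u^3 - 1.2067*u^2 + 4.6866*u - 8.07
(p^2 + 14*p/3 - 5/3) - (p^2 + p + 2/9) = 11*p/3 - 17/9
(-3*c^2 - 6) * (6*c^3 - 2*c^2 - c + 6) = -18*c^5 + 6*c^4 - 33*c^3 - 6*c^2 + 6*c - 36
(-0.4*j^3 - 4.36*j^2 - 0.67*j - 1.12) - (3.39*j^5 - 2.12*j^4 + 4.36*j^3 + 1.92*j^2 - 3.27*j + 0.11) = -3.39*j^5 + 2.12*j^4 - 4.76*j^3 - 6.28*j^2 + 2.6*j - 1.23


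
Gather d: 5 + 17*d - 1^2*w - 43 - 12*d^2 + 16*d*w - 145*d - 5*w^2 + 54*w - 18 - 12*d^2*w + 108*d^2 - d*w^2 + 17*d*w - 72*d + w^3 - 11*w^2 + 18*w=d^2*(96 - 12*w) + d*(-w^2 + 33*w - 200) + w^3 - 16*w^2 + 71*w - 56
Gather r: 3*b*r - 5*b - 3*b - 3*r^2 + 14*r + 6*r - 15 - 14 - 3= -8*b - 3*r^2 + r*(3*b + 20) - 32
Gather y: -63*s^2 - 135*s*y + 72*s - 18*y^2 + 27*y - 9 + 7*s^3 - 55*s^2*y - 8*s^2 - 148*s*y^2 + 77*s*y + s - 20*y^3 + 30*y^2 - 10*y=7*s^3 - 71*s^2 + 73*s - 20*y^3 + y^2*(12 - 148*s) + y*(-55*s^2 - 58*s + 17) - 9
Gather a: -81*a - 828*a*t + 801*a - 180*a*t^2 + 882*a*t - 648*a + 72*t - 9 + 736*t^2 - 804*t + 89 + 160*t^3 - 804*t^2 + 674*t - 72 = a*(-180*t^2 + 54*t + 72) + 160*t^3 - 68*t^2 - 58*t + 8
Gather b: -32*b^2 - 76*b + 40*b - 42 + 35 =-32*b^2 - 36*b - 7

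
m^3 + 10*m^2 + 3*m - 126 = (m - 3)*(m + 6)*(m + 7)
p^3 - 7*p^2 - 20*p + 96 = (p - 8)*(p - 3)*(p + 4)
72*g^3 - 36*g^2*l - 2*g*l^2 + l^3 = (-6*g + l)*(-2*g + l)*(6*g + l)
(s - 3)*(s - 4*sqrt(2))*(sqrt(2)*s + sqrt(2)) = sqrt(2)*s^3 - 8*s^2 - 2*sqrt(2)*s^2 - 3*sqrt(2)*s + 16*s + 24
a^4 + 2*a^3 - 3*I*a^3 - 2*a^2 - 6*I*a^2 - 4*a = a*(a + 2)*(a - 2*I)*(a - I)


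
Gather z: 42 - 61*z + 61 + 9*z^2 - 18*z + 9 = 9*z^2 - 79*z + 112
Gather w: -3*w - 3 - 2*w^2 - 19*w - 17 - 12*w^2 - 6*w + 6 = -14*w^2 - 28*w - 14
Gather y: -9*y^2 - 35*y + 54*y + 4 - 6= -9*y^2 + 19*y - 2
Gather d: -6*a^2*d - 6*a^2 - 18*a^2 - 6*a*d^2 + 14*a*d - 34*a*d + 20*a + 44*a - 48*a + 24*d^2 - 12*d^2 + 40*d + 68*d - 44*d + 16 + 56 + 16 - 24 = -24*a^2 + 16*a + d^2*(12 - 6*a) + d*(-6*a^2 - 20*a + 64) + 64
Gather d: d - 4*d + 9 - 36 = -3*d - 27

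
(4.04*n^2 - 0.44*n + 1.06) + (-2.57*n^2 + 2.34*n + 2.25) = 1.47*n^2 + 1.9*n + 3.31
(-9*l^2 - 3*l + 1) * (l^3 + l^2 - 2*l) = -9*l^5 - 12*l^4 + 16*l^3 + 7*l^2 - 2*l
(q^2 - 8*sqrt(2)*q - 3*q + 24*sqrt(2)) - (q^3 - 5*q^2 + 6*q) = -q^3 + 6*q^2 - 8*sqrt(2)*q - 9*q + 24*sqrt(2)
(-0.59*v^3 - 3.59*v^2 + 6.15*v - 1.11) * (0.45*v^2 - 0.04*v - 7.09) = -0.2655*v^5 - 1.5919*v^4 + 7.0942*v^3 + 24.7076*v^2 - 43.5591*v + 7.8699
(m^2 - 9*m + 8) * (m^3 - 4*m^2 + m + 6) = m^5 - 13*m^4 + 45*m^3 - 35*m^2 - 46*m + 48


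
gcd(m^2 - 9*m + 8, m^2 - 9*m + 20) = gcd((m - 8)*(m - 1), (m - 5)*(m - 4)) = 1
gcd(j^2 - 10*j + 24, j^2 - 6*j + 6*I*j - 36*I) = j - 6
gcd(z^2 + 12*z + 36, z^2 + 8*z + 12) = z + 6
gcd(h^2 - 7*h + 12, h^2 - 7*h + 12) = h^2 - 7*h + 12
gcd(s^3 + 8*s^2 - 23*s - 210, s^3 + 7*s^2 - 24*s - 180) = s^2 + s - 30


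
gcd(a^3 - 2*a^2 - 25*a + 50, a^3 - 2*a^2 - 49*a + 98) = a - 2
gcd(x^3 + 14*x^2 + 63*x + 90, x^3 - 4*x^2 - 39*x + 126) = x + 6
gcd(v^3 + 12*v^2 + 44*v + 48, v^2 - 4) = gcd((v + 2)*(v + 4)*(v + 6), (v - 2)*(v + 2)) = v + 2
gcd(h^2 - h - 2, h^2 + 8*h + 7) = h + 1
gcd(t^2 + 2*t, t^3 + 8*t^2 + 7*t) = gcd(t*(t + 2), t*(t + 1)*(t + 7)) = t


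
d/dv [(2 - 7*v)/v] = -2/v^2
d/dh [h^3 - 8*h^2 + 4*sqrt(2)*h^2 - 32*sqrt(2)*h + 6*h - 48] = 3*h^2 - 16*h + 8*sqrt(2)*h - 32*sqrt(2) + 6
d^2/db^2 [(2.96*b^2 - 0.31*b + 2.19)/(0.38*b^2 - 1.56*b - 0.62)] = (-4.44089209850063e-16*b^4 + 3.419848*b^3 + 6.081672*b^2 - 8.227608*b + 14.566408)/(0.054872*b^6 - 0.675792*b^5 + 2.50572*b^4 - 1.5912*b^3 - 4.08828*b^2 - 1.798992*b - 0.238328)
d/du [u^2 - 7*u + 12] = 2*u - 7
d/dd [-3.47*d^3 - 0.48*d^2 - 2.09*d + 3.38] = -10.41*d^2 - 0.96*d - 2.09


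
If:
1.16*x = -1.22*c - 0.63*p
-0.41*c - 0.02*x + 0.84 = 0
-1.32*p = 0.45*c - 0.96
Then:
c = 2.16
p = -0.01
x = -2.27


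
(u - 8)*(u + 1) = u^2 - 7*u - 8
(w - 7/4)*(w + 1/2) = w^2 - 5*w/4 - 7/8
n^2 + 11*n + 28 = (n + 4)*(n + 7)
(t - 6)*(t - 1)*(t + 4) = t^3 - 3*t^2 - 22*t + 24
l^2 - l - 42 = (l - 7)*(l + 6)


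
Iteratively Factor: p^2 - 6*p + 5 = (p - 1)*(p - 5)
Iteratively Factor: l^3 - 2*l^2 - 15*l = (l)*(l^2 - 2*l - 15) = l*(l + 3)*(l - 5)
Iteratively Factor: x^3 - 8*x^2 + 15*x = (x - 5)*(x^2 - 3*x) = (x - 5)*(x - 3)*(x)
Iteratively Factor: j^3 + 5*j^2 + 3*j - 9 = (j - 1)*(j^2 + 6*j + 9) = (j - 1)*(j + 3)*(j + 3)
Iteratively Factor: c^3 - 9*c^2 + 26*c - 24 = (c - 4)*(c^2 - 5*c + 6) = (c - 4)*(c - 2)*(c - 3)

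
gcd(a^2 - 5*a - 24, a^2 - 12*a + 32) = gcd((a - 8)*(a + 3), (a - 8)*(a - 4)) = a - 8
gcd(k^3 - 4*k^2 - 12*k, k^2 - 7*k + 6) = k - 6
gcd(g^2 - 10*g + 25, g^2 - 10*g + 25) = g^2 - 10*g + 25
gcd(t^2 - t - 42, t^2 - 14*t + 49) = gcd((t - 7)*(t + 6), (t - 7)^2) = t - 7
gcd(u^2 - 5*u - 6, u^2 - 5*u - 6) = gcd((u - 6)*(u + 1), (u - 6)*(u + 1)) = u^2 - 5*u - 6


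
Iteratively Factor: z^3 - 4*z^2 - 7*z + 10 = (z - 5)*(z^2 + z - 2) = (z - 5)*(z - 1)*(z + 2)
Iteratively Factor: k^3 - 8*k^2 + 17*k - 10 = (k - 2)*(k^2 - 6*k + 5) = (k - 2)*(k - 1)*(k - 5)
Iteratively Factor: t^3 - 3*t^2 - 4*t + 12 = (t - 2)*(t^2 - t - 6) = (t - 2)*(t + 2)*(t - 3)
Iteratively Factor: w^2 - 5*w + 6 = (w - 3)*(w - 2)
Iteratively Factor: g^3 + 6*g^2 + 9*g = (g)*(g^2 + 6*g + 9) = g*(g + 3)*(g + 3)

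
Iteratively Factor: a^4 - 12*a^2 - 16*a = (a)*(a^3 - 12*a - 16) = a*(a + 2)*(a^2 - 2*a - 8) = a*(a + 2)^2*(a - 4)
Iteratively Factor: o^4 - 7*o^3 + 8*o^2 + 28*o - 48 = (o + 2)*(o^3 - 9*o^2 + 26*o - 24) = (o - 4)*(o + 2)*(o^2 - 5*o + 6) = (o - 4)*(o - 3)*(o + 2)*(o - 2)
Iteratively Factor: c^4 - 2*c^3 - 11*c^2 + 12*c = (c)*(c^3 - 2*c^2 - 11*c + 12) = c*(c - 1)*(c^2 - c - 12) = c*(c - 1)*(c + 3)*(c - 4)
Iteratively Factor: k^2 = (k)*(k)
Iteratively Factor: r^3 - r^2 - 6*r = (r)*(r^2 - r - 6) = r*(r - 3)*(r + 2)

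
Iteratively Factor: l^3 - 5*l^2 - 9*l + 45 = (l + 3)*(l^2 - 8*l + 15) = (l - 3)*(l + 3)*(l - 5)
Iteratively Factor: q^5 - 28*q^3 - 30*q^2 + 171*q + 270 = (q + 3)*(q^4 - 3*q^3 - 19*q^2 + 27*q + 90) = (q - 3)*(q + 3)*(q^3 - 19*q - 30) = (q - 3)*(q + 2)*(q + 3)*(q^2 - 2*q - 15) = (q - 3)*(q + 2)*(q + 3)^2*(q - 5)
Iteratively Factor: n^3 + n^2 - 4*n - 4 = (n - 2)*(n^2 + 3*n + 2) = (n - 2)*(n + 1)*(n + 2)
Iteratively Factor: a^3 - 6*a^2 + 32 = (a - 4)*(a^2 - 2*a - 8) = (a - 4)^2*(a + 2)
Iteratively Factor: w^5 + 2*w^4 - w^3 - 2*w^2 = (w)*(w^4 + 2*w^3 - w^2 - 2*w) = w*(w + 1)*(w^3 + w^2 - 2*w) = w*(w + 1)*(w + 2)*(w^2 - w) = w^2*(w + 1)*(w + 2)*(w - 1)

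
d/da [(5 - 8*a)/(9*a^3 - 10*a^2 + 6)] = (-72*a^3 + 80*a^2 + a*(8*a - 5)*(27*a - 20) - 48)/(9*a^3 - 10*a^2 + 6)^2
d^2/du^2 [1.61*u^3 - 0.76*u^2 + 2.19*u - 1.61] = 9.66*u - 1.52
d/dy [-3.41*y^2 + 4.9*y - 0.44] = 4.9 - 6.82*y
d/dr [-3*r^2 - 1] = -6*r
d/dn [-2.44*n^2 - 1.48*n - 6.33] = -4.88*n - 1.48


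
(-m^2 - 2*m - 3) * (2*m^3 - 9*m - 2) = -2*m^5 - 4*m^4 + 3*m^3 + 20*m^2 + 31*m + 6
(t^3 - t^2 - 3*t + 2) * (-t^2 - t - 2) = -t^5 + 2*t^3 + 3*t^2 + 4*t - 4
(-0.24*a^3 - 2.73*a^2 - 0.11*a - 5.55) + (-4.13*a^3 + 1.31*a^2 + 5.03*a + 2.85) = -4.37*a^3 - 1.42*a^2 + 4.92*a - 2.7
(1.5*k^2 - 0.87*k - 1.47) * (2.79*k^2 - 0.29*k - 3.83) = 4.185*k^4 - 2.8623*k^3 - 9.594*k^2 + 3.7584*k + 5.6301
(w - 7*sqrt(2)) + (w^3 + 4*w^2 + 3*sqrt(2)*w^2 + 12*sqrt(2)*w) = w^3 + 4*w^2 + 3*sqrt(2)*w^2 + w + 12*sqrt(2)*w - 7*sqrt(2)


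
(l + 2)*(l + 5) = l^2 + 7*l + 10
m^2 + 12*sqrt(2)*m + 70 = (m + 5*sqrt(2))*(m + 7*sqrt(2))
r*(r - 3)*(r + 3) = r^3 - 9*r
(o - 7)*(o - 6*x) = o^2 - 6*o*x - 7*o + 42*x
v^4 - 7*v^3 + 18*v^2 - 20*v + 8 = (v - 2)^3*(v - 1)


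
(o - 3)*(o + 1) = o^2 - 2*o - 3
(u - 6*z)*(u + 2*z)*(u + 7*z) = u^3 + 3*u^2*z - 40*u*z^2 - 84*z^3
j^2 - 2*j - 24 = (j - 6)*(j + 4)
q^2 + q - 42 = (q - 6)*(q + 7)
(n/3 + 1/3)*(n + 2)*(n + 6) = n^3/3 + 3*n^2 + 20*n/3 + 4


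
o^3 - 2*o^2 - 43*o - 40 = (o - 8)*(o + 1)*(o + 5)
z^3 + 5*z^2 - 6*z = z*(z - 1)*(z + 6)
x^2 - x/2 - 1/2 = (x - 1)*(x + 1/2)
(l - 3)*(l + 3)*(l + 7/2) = l^3 + 7*l^2/2 - 9*l - 63/2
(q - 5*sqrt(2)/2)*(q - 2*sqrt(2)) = q^2 - 9*sqrt(2)*q/2 + 10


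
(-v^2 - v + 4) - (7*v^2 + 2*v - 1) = -8*v^2 - 3*v + 5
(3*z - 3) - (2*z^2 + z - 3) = -2*z^2 + 2*z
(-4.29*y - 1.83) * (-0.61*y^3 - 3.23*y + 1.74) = 2.6169*y^4 + 1.1163*y^3 + 13.8567*y^2 - 1.5537*y - 3.1842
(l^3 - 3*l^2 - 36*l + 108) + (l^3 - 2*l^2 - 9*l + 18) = 2*l^3 - 5*l^2 - 45*l + 126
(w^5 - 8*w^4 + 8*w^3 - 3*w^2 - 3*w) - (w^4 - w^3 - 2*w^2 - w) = w^5 - 9*w^4 + 9*w^3 - w^2 - 2*w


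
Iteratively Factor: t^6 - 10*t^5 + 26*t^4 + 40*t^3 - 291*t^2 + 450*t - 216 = (t - 3)*(t^5 - 7*t^4 + 5*t^3 + 55*t^2 - 126*t + 72) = (t - 3)^2*(t^4 - 4*t^3 - 7*t^2 + 34*t - 24) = (t - 3)^2*(t - 1)*(t^3 - 3*t^2 - 10*t + 24) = (t - 3)^2*(t - 1)*(t + 3)*(t^2 - 6*t + 8) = (t - 4)*(t - 3)^2*(t - 1)*(t + 3)*(t - 2)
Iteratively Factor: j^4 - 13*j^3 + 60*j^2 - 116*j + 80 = (j - 2)*(j^3 - 11*j^2 + 38*j - 40) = (j - 2)^2*(j^2 - 9*j + 20) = (j - 4)*(j - 2)^2*(j - 5)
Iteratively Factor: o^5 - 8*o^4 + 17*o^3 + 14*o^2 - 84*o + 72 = (o - 2)*(o^4 - 6*o^3 + 5*o^2 + 24*o - 36) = (o - 2)^2*(o^3 - 4*o^2 - 3*o + 18) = (o - 2)^2*(o + 2)*(o^2 - 6*o + 9) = (o - 3)*(o - 2)^2*(o + 2)*(o - 3)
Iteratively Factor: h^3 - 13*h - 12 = (h + 1)*(h^2 - h - 12) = (h + 1)*(h + 3)*(h - 4)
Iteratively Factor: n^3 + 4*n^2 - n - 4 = (n + 1)*(n^2 + 3*n - 4) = (n + 1)*(n + 4)*(n - 1)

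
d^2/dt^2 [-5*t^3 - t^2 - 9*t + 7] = -30*t - 2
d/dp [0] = 0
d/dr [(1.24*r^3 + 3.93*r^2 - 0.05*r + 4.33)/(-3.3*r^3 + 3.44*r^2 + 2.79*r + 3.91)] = (17.2346*r^4 + 6.5892*r^3 + 68.5489*r^2 + 0.9422*r - 12.2762)/(10.89*r^6 - 22.704*r^5 - 6.5804*r^4 - 6.6108*r^3 + 34.6849*r^2 + 21.8178*r + 15.2881)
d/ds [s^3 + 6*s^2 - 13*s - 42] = 3*s^2 + 12*s - 13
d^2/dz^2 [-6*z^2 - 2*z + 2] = -12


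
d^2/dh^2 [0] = 0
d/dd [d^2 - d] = 2*d - 1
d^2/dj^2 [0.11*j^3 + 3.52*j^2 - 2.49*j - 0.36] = 0.66*j + 7.04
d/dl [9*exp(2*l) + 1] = 18*exp(2*l)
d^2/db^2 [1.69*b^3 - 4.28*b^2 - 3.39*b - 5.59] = 10.14*b - 8.56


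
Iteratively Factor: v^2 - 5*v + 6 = (v - 3)*(v - 2)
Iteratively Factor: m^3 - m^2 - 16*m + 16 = (m - 4)*(m^2 + 3*m - 4) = (m - 4)*(m + 4)*(m - 1)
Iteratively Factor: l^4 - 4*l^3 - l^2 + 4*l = (l + 1)*(l^3 - 5*l^2 + 4*l) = l*(l + 1)*(l^2 - 5*l + 4) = l*(l - 1)*(l + 1)*(l - 4)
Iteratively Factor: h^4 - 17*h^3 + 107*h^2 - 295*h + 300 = (h - 4)*(h^3 - 13*h^2 + 55*h - 75) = (h - 4)*(h - 3)*(h^2 - 10*h + 25) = (h - 5)*(h - 4)*(h - 3)*(h - 5)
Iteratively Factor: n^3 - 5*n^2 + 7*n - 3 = (n - 1)*(n^2 - 4*n + 3) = (n - 3)*(n - 1)*(n - 1)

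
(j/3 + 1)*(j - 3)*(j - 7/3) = j^3/3 - 7*j^2/9 - 3*j + 7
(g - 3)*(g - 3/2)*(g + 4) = g^3 - g^2/2 - 27*g/2 + 18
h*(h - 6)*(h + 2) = h^3 - 4*h^2 - 12*h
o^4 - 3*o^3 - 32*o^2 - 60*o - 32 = (o - 8)*(o + 1)*(o + 2)^2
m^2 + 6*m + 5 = (m + 1)*(m + 5)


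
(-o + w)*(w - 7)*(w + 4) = -o*w^2 + 3*o*w + 28*o + w^3 - 3*w^2 - 28*w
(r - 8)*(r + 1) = r^2 - 7*r - 8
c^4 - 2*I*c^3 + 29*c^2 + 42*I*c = c*(c - 7*I)*(c + 2*I)*(c + 3*I)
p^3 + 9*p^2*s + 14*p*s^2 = p*(p + 2*s)*(p + 7*s)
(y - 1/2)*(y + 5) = y^2 + 9*y/2 - 5/2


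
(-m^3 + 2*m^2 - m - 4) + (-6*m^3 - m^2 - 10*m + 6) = -7*m^3 + m^2 - 11*m + 2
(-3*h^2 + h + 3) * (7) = -21*h^2 + 7*h + 21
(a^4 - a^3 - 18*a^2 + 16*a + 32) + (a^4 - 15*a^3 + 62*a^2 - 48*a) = 2*a^4 - 16*a^3 + 44*a^2 - 32*a + 32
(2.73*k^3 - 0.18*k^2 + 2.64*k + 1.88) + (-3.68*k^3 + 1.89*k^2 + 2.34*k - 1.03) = -0.95*k^3 + 1.71*k^2 + 4.98*k + 0.85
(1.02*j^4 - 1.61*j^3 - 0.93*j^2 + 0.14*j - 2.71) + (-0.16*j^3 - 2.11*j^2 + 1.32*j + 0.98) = 1.02*j^4 - 1.77*j^3 - 3.04*j^2 + 1.46*j - 1.73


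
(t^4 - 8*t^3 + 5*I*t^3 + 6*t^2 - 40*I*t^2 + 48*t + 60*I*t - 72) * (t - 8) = t^5 - 16*t^4 + 5*I*t^4 + 70*t^3 - 80*I*t^3 + 380*I*t^2 - 456*t - 480*I*t + 576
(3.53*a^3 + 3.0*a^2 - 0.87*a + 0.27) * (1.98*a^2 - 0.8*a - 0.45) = 6.9894*a^5 + 3.116*a^4 - 5.7111*a^3 - 0.1194*a^2 + 0.1755*a - 0.1215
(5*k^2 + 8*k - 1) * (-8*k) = -40*k^3 - 64*k^2 + 8*k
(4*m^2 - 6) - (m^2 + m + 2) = 3*m^2 - m - 8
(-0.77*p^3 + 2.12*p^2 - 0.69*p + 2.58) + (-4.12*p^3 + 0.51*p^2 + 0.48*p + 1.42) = -4.89*p^3 + 2.63*p^2 - 0.21*p + 4.0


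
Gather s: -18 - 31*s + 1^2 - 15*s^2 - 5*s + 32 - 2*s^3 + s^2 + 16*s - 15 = -2*s^3 - 14*s^2 - 20*s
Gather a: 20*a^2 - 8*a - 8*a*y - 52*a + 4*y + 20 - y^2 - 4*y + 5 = 20*a^2 + a*(-8*y - 60) - y^2 + 25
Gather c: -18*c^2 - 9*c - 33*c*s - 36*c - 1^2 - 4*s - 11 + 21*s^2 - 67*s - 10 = -18*c^2 + c*(-33*s - 45) + 21*s^2 - 71*s - 22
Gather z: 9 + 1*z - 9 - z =0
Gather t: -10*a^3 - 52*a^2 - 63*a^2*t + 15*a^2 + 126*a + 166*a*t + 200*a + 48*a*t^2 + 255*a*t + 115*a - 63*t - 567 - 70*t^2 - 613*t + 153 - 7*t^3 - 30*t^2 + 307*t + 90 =-10*a^3 - 37*a^2 + 441*a - 7*t^3 + t^2*(48*a - 100) + t*(-63*a^2 + 421*a - 369) - 324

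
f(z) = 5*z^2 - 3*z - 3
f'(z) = 10*z - 3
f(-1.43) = 11.51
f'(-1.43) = -17.30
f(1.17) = 0.33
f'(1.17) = 8.70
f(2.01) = 11.17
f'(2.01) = 17.10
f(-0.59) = 0.51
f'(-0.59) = -8.90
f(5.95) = 156.16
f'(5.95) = 56.50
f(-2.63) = 39.47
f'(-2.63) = -29.30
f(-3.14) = 55.72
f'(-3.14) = -34.40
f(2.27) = 15.95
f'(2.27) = 19.70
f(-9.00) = 429.00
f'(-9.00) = -93.00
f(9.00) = 375.00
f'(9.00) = 87.00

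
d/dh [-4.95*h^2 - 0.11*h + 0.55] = -9.9*h - 0.11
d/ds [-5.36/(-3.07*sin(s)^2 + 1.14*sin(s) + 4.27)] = (6.1104 - 32.9104*sin(s))*cos(s)/(-3.07*sin(s)^2 + 1.14*sin(s) + 4.27)^2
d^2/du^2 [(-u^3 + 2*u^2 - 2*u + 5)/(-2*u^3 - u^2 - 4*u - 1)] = 2*(-10*u^6 - 72*u^4 - 43*u^3 - 141*u^2 - 33*u - 85)/(8*u^9 + 12*u^8 + 54*u^7 + 61*u^6 + 120*u^5 + 99*u^4 + 94*u^3 + 51*u^2 + 12*u + 1)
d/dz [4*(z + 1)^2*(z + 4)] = 12*(z + 1)*(z + 3)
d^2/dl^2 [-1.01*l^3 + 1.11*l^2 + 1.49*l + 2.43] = 2.22 - 6.06*l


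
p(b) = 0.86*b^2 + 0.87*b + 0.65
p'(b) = 1.72*b + 0.87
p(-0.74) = 0.48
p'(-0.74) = -0.40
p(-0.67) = 0.45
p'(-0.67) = -0.28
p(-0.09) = 0.58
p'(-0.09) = 0.72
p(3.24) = 12.50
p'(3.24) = 6.44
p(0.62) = 1.52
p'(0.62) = 1.94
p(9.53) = 87.05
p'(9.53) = 17.26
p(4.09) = 18.59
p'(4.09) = 7.90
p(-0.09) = 0.58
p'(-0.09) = 0.72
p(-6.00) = 26.39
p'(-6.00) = -9.45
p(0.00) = 0.65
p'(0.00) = 0.87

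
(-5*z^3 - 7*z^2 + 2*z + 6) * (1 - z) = 5*z^4 + 2*z^3 - 9*z^2 - 4*z + 6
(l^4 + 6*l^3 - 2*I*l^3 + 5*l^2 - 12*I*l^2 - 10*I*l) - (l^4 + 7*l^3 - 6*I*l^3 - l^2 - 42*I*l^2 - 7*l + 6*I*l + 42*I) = -l^3 + 4*I*l^3 + 6*l^2 + 30*I*l^2 + 7*l - 16*I*l - 42*I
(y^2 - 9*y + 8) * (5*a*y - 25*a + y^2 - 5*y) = 5*a*y^3 - 70*a*y^2 + 265*a*y - 200*a + y^4 - 14*y^3 + 53*y^2 - 40*y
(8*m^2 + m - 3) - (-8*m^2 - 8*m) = 16*m^2 + 9*m - 3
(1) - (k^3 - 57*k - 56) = -k^3 + 57*k + 57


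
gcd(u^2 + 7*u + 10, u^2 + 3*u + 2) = u + 2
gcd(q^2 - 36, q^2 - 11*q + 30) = q - 6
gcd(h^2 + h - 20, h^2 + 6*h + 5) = h + 5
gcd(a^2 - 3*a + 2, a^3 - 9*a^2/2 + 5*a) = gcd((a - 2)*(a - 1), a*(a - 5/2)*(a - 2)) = a - 2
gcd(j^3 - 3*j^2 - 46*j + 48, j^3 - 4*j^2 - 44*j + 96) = j^2 - 2*j - 48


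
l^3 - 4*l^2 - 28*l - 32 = (l - 8)*(l + 2)^2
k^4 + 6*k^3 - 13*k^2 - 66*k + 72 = (k - 3)*(k - 1)*(k + 4)*(k + 6)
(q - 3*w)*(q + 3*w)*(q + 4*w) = q^3 + 4*q^2*w - 9*q*w^2 - 36*w^3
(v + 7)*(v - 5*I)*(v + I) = v^3 + 7*v^2 - 4*I*v^2 + 5*v - 28*I*v + 35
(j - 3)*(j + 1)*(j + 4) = j^3 + 2*j^2 - 11*j - 12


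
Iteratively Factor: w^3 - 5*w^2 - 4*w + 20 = (w - 2)*(w^2 - 3*w - 10) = (w - 2)*(w + 2)*(w - 5)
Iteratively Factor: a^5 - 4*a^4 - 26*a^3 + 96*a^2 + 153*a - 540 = (a - 5)*(a^4 + a^3 - 21*a^2 - 9*a + 108) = (a - 5)*(a - 3)*(a^3 + 4*a^2 - 9*a - 36) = (a - 5)*(a - 3)^2*(a^2 + 7*a + 12) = (a - 5)*(a - 3)^2*(a + 3)*(a + 4)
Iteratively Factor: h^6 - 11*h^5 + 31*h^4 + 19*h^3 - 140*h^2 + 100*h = (h - 1)*(h^5 - 10*h^4 + 21*h^3 + 40*h^2 - 100*h) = (h - 1)*(h + 2)*(h^4 - 12*h^3 + 45*h^2 - 50*h) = h*(h - 1)*(h + 2)*(h^3 - 12*h^2 + 45*h - 50) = h*(h - 2)*(h - 1)*(h + 2)*(h^2 - 10*h + 25) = h*(h - 5)*(h - 2)*(h - 1)*(h + 2)*(h - 5)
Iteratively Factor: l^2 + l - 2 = (l - 1)*(l + 2)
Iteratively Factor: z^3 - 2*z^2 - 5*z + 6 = (z + 2)*(z^2 - 4*z + 3) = (z - 3)*(z + 2)*(z - 1)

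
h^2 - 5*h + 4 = (h - 4)*(h - 1)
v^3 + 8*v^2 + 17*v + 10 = (v + 1)*(v + 2)*(v + 5)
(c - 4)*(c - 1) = c^2 - 5*c + 4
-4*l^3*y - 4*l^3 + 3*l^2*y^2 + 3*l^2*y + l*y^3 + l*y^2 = (-l + y)*(4*l + y)*(l*y + l)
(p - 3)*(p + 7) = p^2 + 4*p - 21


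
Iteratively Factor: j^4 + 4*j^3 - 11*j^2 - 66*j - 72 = (j - 4)*(j^3 + 8*j^2 + 21*j + 18) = (j - 4)*(j + 3)*(j^2 + 5*j + 6) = (j - 4)*(j + 2)*(j + 3)*(j + 3)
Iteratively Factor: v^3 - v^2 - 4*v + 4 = (v - 2)*(v^2 + v - 2) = (v - 2)*(v - 1)*(v + 2)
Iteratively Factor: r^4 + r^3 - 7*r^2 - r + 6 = (r - 1)*(r^3 + 2*r^2 - 5*r - 6) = (r - 1)*(r + 1)*(r^2 + r - 6) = (r - 1)*(r + 1)*(r + 3)*(r - 2)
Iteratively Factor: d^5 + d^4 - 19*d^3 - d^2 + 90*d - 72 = (d - 2)*(d^4 + 3*d^3 - 13*d^2 - 27*d + 36) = (d - 2)*(d - 1)*(d^3 + 4*d^2 - 9*d - 36) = (d - 2)*(d - 1)*(d + 3)*(d^2 + d - 12) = (d - 2)*(d - 1)*(d + 3)*(d + 4)*(d - 3)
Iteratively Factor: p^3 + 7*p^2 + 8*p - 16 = (p - 1)*(p^2 + 8*p + 16) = (p - 1)*(p + 4)*(p + 4)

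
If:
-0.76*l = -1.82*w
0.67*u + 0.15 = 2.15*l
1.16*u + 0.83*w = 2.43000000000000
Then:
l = 0.66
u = 1.90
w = 0.28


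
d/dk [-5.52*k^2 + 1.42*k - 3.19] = 1.42 - 11.04*k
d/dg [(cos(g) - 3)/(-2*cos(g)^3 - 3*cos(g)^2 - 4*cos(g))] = (-4*cos(g)^3 + 15*cos(g)^2 + 18*cos(g) + 12)*sin(g)/((3*cos(g) + cos(2*g) + 5)^2*cos(g)^2)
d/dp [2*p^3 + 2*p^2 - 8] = 2*p*(3*p + 2)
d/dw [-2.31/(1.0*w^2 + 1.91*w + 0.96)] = (4.62*w + 4.4121)/(1.0*w^2 + 1.91*w + 0.96)^2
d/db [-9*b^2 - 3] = -18*b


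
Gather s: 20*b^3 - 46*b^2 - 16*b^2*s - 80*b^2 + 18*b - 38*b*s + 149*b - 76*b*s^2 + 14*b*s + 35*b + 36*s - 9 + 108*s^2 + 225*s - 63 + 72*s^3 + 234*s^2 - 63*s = 20*b^3 - 126*b^2 + 202*b + 72*s^3 + s^2*(342 - 76*b) + s*(-16*b^2 - 24*b + 198) - 72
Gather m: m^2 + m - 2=m^2 + m - 2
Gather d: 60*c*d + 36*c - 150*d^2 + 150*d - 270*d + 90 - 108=36*c - 150*d^2 + d*(60*c - 120) - 18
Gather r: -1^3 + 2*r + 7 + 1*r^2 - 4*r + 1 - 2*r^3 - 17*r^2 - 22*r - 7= -2*r^3 - 16*r^2 - 24*r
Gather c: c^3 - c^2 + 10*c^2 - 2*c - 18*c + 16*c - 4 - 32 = c^3 + 9*c^2 - 4*c - 36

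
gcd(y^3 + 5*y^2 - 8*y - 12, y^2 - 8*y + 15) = 1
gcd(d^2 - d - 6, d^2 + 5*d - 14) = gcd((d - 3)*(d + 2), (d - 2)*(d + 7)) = 1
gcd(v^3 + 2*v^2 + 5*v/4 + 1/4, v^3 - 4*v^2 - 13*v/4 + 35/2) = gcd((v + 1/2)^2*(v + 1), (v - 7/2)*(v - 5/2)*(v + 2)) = 1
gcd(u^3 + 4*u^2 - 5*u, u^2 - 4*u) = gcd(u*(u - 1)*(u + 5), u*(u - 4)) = u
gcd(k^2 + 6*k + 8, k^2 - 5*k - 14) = k + 2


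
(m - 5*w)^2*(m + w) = m^3 - 9*m^2*w + 15*m*w^2 + 25*w^3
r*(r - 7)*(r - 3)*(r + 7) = r^4 - 3*r^3 - 49*r^2 + 147*r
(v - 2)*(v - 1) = v^2 - 3*v + 2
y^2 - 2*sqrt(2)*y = y*(y - 2*sqrt(2))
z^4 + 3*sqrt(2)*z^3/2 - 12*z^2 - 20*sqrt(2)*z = z*(z - 5*sqrt(2)/2)*(z + 2*sqrt(2))^2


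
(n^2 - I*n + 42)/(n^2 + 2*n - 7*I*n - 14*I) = (n + 6*I)/(n + 2)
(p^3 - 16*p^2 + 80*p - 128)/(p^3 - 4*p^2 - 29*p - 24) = (p^2 - 8*p + 16)/(p^2 + 4*p + 3)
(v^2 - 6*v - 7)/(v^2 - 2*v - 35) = (v + 1)/(v + 5)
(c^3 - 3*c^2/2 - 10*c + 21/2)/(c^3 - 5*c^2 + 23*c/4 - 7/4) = 2*(c + 3)/(2*c - 1)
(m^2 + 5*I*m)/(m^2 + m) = (m + 5*I)/(m + 1)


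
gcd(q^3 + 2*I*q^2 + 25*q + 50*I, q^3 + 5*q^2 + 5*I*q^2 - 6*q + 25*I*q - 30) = q + 2*I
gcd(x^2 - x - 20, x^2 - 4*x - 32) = x + 4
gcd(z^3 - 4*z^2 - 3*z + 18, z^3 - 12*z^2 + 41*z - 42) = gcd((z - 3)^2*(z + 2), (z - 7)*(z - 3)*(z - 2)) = z - 3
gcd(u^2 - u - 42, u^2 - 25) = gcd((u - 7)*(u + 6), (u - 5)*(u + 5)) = 1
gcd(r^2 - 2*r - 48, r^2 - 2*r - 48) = r^2 - 2*r - 48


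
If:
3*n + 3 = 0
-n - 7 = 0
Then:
No Solution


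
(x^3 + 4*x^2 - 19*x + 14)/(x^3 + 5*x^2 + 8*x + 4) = (x^3 + 4*x^2 - 19*x + 14)/(x^3 + 5*x^2 + 8*x + 4)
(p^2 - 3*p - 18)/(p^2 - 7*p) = (p^2 - 3*p - 18)/(p*(p - 7))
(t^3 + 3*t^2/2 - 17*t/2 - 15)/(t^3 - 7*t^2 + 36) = (t + 5/2)/(t - 6)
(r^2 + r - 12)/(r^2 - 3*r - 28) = (r - 3)/(r - 7)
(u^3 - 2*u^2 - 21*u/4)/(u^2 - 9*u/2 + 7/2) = u*(2*u + 3)/(2*(u - 1))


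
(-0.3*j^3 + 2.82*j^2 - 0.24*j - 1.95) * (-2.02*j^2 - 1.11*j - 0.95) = 0.606*j^5 - 5.3634*j^4 - 2.3604*j^3 + 1.5264*j^2 + 2.3925*j + 1.8525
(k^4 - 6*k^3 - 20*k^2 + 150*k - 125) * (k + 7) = k^5 + k^4 - 62*k^3 + 10*k^2 + 925*k - 875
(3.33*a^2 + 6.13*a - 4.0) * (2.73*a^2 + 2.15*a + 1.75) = 9.0909*a^4 + 23.8944*a^3 + 8.087*a^2 + 2.1275*a - 7.0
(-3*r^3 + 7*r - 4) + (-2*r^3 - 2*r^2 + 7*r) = -5*r^3 - 2*r^2 + 14*r - 4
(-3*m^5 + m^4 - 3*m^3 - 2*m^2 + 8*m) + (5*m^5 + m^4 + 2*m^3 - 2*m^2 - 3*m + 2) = 2*m^5 + 2*m^4 - m^3 - 4*m^2 + 5*m + 2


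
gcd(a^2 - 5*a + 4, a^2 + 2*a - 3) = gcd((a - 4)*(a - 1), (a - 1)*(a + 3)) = a - 1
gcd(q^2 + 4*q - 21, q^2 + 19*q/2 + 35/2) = q + 7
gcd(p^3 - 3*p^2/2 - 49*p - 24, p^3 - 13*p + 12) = 1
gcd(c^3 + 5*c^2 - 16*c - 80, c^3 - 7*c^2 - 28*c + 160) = c^2 + c - 20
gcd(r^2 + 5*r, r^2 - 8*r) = r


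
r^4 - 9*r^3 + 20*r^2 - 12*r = r*(r - 6)*(r - 2)*(r - 1)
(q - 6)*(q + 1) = q^2 - 5*q - 6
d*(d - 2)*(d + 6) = d^3 + 4*d^2 - 12*d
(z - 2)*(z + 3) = z^2 + z - 6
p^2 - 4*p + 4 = (p - 2)^2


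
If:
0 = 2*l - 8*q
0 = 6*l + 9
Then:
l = -3/2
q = -3/8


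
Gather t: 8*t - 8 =8*t - 8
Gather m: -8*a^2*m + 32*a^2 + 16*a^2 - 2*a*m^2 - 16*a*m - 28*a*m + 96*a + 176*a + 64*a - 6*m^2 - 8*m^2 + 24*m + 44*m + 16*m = 48*a^2 + 336*a + m^2*(-2*a - 14) + m*(-8*a^2 - 44*a + 84)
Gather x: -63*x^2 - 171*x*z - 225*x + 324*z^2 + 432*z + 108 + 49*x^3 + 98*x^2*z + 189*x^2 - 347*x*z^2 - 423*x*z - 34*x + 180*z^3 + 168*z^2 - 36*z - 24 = 49*x^3 + x^2*(98*z + 126) + x*(-347*z^2 - 594*z - 259) + 180*z^3 + 492*z^2 + 396*z + 84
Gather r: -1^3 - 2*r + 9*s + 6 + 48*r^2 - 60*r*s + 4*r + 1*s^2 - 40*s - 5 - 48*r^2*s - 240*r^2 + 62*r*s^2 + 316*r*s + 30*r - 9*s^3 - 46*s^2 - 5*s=r^2*(-48*s - 192) + r*(62*s^2 + 256*s + 32) - 9*s^3 - 45*s^2 - 36*s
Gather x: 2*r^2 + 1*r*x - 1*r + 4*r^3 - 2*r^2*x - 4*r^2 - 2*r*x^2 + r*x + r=4*r^3 - 2*r^2 - 2*r*x^2 + x*(-2*r^2 + 2*r)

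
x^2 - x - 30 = (x - 6)*(x + 5)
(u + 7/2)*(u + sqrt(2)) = u^2 + sqrt(2)*u + 7*u/2 + 7*sqrt(2)/2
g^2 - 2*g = g*(g - 2)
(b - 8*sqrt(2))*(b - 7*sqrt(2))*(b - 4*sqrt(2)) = b^3 - 19*sqrt(2)*b^2 + 232*b - 448*sqrt(2)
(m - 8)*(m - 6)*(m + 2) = m^3 - 12*m^2 + 20*m + 96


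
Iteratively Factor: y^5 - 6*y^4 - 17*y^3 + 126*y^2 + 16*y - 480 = (y + 4)*(y^4 - 10*y^3 + 23*y^2 + 34*y - 120) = (y - 5)*(y + 4)*(y^3 - 5*y^2 - 2*y + 24) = (y - 5)*(y - 3)*(y + 4)*(y^2 - 2*y - 8) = (y - 5)*(y - 3)*(y + 2)*(y + 4)*(y - 4)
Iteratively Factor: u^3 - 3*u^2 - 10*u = (u - 5)*(u^2 + 2*u) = u*(u - 5)*(u + 2)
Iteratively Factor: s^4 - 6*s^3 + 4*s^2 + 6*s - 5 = (s - 1)*(s^3 - 5*s^2 - s + 5) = (s - 1)*(s + 1)*(s^2 - 6*s + 5) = (s - 1)^2*(s + 1)*(s - 5)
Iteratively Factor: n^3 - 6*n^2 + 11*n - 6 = (n - 1)*(n^2 - 5*n + 6) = (n - 2)*(n - 1)*(n - 3)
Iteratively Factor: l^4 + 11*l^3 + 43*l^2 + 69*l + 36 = (l + 3)*(l^3 + 8*l^2 + 19*l + 12) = (l + 3)^2*(l^2 + 5*l + 4) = (l + 1)*(l + 3)^2*(l + 4)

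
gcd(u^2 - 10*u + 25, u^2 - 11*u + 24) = 1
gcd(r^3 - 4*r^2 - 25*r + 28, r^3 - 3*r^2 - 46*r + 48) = r - 1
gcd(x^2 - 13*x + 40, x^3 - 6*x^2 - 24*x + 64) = x - 8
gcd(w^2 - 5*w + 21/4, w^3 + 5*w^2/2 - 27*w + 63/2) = w - 3/2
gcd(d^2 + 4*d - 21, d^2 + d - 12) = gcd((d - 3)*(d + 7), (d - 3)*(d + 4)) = d - 3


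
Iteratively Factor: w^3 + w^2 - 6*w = (w + 3)*(w^2 - 2*w) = (w - 2)*(w + 3)*(w)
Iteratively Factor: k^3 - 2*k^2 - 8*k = (k - 4)*(k^2 + 2*k) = (k - 4)*(k + 2)*(k)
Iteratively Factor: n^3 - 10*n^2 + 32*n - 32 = (n - 4)*(n^2 - 6*n + 8) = (n - 4)^2*(n - 2)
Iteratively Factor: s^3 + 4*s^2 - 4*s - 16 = (s + 2)*(s^2 + 2*s - 8) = (s + 2)*(s + 4)*(s - 2)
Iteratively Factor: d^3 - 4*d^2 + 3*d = (d)*(d^2 - 4*d + 3) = d*(d - 1)*(d - 3)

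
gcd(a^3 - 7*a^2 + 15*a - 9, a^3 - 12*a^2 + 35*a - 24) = a^2 - 4*a + 3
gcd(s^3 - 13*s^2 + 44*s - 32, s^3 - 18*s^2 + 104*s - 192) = s^2 - 12*s + 32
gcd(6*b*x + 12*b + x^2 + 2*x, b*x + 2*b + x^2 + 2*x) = x + 2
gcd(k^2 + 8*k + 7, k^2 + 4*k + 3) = k + 1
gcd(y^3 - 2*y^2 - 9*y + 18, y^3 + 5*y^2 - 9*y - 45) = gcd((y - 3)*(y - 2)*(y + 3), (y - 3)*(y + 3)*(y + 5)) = y^2 - 9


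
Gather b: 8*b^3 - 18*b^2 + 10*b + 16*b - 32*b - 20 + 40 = 8*b^3 - 18*b^2 - 6*b + 20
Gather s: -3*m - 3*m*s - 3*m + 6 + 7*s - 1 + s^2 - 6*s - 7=-6*m + s^2 + s*(1 - 3*m) - 2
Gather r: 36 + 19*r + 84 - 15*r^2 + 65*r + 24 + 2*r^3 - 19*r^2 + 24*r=2*r^3 - 34*r^2 + 108*r + 144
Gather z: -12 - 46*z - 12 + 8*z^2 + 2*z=8*z^2 - 44*z - 24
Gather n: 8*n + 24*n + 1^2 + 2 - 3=32*n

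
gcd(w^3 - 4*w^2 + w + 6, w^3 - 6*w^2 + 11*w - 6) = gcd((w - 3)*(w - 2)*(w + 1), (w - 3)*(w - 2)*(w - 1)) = w^2 - 5*w + 6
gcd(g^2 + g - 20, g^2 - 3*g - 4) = g - 4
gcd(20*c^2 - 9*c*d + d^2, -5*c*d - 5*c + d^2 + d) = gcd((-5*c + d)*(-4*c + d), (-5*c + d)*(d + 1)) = 5*c - d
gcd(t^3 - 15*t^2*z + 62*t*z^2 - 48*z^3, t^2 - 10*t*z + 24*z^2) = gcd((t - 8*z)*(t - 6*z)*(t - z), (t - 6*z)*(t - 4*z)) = -t + 6*z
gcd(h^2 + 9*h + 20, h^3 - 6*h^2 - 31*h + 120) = h + 5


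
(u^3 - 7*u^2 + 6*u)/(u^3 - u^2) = (u - 6)/u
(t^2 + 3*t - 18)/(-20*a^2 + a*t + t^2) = (t^2 + 3*t - 18)/(-20*a^2 + a*t + t^2)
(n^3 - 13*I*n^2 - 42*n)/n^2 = n - 13*I - 42/n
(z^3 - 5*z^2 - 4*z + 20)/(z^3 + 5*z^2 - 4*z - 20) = (z - 5)/(z + 5)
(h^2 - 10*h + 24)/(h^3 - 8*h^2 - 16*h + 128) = (h - 6)/(h^2 - 4*h - 32)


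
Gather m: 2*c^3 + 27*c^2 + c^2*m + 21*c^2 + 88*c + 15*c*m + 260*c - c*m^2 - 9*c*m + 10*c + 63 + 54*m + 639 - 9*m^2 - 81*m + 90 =2*c^3 + 48*c^2 + 358*c + m^2*(-c - 9) + m*(c^2 + 6*c - 27) + 792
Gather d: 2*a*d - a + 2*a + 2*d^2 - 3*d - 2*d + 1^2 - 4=a + 2*d^2 + d*(2*a - 5) - 3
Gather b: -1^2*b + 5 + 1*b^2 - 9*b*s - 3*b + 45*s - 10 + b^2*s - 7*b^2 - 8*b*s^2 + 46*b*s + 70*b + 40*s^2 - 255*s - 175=b^2*(s - 6) + b*(-8*s^2 + 37*s + 66) + 40*s^2 - 210*s - 180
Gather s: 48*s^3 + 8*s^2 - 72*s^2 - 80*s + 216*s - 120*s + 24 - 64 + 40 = 48*s^3 - 64*s^2 + 16*s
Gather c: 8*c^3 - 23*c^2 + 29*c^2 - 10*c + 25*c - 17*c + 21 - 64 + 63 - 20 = 8*c^3 + 6*c^2 - 2*c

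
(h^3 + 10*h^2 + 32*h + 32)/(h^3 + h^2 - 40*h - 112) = (h + 2)/(h - 7)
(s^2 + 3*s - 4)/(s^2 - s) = (s + 4)/s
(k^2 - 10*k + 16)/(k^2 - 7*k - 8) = (k - 2)/(k + 1)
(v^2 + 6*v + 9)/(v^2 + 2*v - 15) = (v^2 + 6*v + 9)/(v^2 + 2*v - 15)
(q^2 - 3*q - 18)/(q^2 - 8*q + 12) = (q + 3)/(q - 2)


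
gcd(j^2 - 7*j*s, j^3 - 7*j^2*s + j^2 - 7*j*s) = -j^2 + 7*j*s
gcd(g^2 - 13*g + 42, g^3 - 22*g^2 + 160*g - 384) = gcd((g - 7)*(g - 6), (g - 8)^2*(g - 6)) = g - 6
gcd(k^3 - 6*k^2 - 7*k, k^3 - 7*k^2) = k^2 - 7*k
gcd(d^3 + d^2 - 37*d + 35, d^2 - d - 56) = d + 7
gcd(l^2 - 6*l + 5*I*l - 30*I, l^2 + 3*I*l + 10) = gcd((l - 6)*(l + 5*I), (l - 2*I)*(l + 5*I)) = l + 5*I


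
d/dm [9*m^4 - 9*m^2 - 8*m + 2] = 36*m^3 - 18*m - 8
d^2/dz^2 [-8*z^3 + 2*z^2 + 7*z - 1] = 4 - 48*z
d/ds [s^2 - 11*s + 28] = 2*s - 11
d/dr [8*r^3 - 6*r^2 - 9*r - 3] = 24*r^2 - 12*r - 9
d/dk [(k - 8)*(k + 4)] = 2*k - 4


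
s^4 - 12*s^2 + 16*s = s*(s - 2)^2*(s + 4)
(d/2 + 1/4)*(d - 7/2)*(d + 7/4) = d^3/2 - 5*d^2/8 - 7*d/2 - 49/32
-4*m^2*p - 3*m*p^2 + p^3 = p*(-4*m + p)*(m + p)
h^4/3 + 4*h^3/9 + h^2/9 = h^2*(h/3 + 1/3)*(h + 1/3)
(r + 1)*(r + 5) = r^2 + 6*r + 5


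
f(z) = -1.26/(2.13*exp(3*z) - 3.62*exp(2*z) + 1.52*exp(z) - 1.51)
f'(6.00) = 0.00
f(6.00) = 0.00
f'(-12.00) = 0.00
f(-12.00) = 0.83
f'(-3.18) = 0.03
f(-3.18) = 0.87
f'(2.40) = 0.00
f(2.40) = -0.00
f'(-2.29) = 0.06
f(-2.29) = 0.91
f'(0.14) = 1.39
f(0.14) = 0.96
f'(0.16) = 1.67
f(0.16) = 0.99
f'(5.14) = 0.00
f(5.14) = -0.00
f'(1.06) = 0.21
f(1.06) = -0.05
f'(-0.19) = -0.04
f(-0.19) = 0.83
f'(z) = -1.26*(-6.39*exp(3*z) + 7.24*exp(2*z) - 1.52*exp(z))/(2.13*exp(3*z) - 3.62*exp(2*z) + 1.52*exp(z) - 1.51)^2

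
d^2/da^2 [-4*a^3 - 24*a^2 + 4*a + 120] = -24*a - 48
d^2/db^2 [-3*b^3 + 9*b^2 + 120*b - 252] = 18 - 18*b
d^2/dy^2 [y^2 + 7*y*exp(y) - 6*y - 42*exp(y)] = 7*y*exp(y) - 28*exp(y) + 2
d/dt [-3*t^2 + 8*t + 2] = 8 - 6*t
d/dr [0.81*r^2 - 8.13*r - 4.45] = 1.62*r - 8.13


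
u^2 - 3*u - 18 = (u - 6)*(u + 3)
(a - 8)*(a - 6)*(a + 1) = a^3 - 13*a^2 + 34*a + 48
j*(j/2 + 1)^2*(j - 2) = j^4/4 + j^3/2 - j^2 - 2*j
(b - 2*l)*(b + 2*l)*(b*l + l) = b^3*l + b^2*l - 4*b*l^3 - 4*l^3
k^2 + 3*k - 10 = (k - 2)*(k + 5)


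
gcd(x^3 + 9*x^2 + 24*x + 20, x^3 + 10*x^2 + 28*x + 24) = x^2 + 4*x + 4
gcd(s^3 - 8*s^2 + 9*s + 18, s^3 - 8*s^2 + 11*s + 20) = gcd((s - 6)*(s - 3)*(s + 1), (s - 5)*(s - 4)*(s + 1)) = s + 1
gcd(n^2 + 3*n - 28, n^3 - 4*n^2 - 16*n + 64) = n - 4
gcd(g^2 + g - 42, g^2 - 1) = 1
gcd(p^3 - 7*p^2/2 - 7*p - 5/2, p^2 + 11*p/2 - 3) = 1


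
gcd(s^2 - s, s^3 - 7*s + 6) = s - 1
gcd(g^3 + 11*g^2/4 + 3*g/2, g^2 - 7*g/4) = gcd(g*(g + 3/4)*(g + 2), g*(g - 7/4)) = g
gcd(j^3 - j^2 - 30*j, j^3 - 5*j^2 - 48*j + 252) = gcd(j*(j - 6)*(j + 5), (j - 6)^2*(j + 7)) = j - 6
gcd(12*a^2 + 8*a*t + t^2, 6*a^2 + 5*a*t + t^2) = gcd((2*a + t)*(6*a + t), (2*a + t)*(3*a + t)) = 2*a + t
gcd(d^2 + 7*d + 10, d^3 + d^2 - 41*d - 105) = d + 5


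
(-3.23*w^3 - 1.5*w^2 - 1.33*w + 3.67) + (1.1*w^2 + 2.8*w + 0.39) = -3.23*w^3 - 0.4*w^2 + 1.47*w + 4.06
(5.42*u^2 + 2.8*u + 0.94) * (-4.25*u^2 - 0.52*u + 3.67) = -23.035*u^4 - 14.7184*u^3 + 14.4404*u^2 + 9.7872*u + 3.4498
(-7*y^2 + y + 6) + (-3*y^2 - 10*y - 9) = -10*y^2 - 9*y - 3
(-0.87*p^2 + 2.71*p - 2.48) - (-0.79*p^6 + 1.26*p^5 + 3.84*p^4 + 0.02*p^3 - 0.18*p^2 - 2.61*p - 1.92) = 0.79*p^6 - 1.26*p^5 - 3.84*p^4 - 0.02*p^3 - 0.69*p^2 + 5.32*p - 0.56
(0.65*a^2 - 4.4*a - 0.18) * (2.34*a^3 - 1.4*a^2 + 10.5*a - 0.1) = 1.521*a^5 - 11.206*a^4 + 12.5638*a^3 - 46.013*a^2 - 1.45*a + 0.018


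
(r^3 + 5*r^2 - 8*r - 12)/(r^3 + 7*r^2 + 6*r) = (r - 2)/r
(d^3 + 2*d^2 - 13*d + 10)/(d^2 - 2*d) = d + 4 - 5/d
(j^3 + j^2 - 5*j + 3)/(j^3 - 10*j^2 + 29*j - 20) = (j^2 + 2*j - 3)/(j^2 - 9*j + 20)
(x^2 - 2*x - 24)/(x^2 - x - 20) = (x - 6)/(x - 5)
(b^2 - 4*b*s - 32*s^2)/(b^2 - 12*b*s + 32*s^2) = (-b - 4*s)/(-b + 4*s)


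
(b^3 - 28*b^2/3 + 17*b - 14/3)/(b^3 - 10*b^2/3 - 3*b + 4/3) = (b^2 - 9*b + 14)/(b^2 - 3*b - 4)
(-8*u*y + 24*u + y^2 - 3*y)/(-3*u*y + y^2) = (8*u*y - 24*u - y^2 + 3*y)/(y*(3*u - y))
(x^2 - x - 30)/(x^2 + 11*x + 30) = (x - 6)/(x + 6)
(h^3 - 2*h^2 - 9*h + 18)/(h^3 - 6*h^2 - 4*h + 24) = (h^2 - 9)/(h^2 - 4*h - 12)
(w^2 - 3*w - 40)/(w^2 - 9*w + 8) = (w + 5)/(w - 1)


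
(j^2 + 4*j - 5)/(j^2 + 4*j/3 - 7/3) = 3*(j + 5)/(3*j + 7)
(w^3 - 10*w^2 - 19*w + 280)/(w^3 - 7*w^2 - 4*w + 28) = (w^2 - 3*w - 40)/(w^2 - 4)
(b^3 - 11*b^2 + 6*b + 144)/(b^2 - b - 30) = (b^2 - 5*b - 24)/(b + 5)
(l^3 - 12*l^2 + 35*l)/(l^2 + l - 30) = l*(l - 7)/(l + 6)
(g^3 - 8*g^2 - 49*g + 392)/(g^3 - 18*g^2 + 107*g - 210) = (g^2 - g - 56)/(g^2 - 11*g + 30)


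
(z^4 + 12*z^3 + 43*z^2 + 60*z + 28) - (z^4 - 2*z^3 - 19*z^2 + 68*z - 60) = 14*z^3 + 62*z^2 - 8*z + 88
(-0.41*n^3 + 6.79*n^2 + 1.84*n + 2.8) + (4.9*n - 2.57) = -0.41*n^3 + 6.79*n^2 + 6.74*n + 0.23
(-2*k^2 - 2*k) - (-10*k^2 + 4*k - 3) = 8*k^2 - 6*k + 3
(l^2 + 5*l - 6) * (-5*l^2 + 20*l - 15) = -5*l^4 - 5*l^3 + 115*l^2 - 195*l + 90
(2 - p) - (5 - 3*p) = 2*p - 3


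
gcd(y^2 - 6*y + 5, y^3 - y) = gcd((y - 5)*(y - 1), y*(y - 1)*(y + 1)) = y - 1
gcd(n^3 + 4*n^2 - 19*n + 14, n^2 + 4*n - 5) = n - 1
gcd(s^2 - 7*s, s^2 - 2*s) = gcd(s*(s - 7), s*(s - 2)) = s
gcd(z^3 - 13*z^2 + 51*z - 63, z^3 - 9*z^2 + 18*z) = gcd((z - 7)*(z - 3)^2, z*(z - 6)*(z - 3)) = z - 3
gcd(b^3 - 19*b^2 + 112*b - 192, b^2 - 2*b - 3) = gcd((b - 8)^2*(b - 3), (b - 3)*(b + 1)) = b - 3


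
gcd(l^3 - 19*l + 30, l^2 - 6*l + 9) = l - 3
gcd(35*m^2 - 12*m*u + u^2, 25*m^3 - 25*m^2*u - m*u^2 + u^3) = -5*m + u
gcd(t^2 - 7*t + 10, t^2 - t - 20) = t - 5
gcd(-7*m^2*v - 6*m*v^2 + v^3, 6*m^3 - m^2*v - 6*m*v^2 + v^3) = m + v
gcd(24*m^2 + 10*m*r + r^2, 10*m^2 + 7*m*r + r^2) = 1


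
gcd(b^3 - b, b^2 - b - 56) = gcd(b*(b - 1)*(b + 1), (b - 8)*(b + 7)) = 1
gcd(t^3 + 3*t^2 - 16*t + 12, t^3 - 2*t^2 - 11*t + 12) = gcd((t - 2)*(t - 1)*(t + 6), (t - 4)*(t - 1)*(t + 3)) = t - 1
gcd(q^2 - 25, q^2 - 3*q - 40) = q + 5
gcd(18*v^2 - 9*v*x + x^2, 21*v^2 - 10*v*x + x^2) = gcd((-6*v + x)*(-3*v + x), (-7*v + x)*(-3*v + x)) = -3*v + x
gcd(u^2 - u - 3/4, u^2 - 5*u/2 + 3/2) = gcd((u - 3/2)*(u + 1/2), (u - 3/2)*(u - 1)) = u - 3/2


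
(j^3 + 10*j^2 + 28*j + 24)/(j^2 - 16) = (j^3 + 10*j^2 + 28*j + 24)/(j^2 - 16)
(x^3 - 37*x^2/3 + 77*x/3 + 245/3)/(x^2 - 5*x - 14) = (3*x^2 - 16*x - 35)/(3*(x + 2))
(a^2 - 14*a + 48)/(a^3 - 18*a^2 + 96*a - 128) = (a - 6)/(a^2 - 10*a + 16)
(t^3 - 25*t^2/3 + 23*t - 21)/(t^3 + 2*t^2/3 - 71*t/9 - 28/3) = 3*(3*t^2 - 16*t + 21)/(9*t^2 + 33*t + 28)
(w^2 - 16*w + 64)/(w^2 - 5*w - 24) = (w - 8)/(w + 3)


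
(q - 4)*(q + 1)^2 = q^3 - 2*q^2 - 7*q - 4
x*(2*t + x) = 2*t*x + x^2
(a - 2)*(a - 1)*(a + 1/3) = a^3 - 8*a^2/3 + a + 2/3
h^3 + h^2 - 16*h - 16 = (h - 4)*(h + 1)*(h + 4)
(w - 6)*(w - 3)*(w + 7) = w^3 - 2*w^2 - 45*w + 126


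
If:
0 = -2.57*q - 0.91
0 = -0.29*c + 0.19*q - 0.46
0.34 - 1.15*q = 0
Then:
No Solution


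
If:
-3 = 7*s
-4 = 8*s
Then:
No Solution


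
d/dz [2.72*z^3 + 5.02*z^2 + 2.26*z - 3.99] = 8.16*z^2 + 10.04*z + 2.26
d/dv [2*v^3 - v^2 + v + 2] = 6*v^2 - 2*v + 1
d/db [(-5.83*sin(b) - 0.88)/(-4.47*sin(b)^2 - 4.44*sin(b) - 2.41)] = (-26.0601*sin(b)^2 - 7.8672*sin(b) + 10.1431)*cos(b)/(19.9809*sin(b)^4 + 39.6936*sin(b)^3 + 41.259*sin(b)^2 + 21.4008*sin(b) + 5.8081)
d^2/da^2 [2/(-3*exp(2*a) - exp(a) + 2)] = 2*(-2*(6*exp(a) + 1)^2*exp(a) + (12*exp(a) + 1)*(3*exp(2*a) + exp(a) - 2))*exp(a)/(3*exp(2*a) + exp(a) - 2)^3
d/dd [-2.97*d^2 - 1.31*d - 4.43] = -5.94*d - 1.31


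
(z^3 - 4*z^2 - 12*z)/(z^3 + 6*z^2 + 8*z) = (z - 6)/(z + 4)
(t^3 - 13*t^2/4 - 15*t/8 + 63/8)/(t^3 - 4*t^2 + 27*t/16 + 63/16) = 2*(2*t + 3)/(4*t + 3)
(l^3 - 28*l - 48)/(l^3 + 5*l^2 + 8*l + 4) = (l^2 - 2*l - 24)/(l^2 + 3*l + 2)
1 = 1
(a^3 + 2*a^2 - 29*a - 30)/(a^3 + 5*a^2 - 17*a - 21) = (a^2 + a - 30)/(a^2 + 4*a - 21)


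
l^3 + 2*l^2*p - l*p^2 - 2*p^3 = (l - p)*(l + p)*(l + 2*p)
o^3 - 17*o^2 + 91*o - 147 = (o - 7)^2*(o - 3)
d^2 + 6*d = d*(d + 6)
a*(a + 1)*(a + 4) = a^3 + 5*a^2 + 4*a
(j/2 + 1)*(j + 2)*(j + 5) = j^3/2 + 9*j^2/2 + 12*j + 10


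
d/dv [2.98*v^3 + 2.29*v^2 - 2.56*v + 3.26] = 8.94*v^2 + 4.58*v - 2.56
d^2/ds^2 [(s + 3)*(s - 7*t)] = 2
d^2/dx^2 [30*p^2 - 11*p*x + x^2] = 2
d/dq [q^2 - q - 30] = 2*q - 1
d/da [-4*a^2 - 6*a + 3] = -8*a - 6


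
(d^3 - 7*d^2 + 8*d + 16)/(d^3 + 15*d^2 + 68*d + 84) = (d^3 - 7*d^2 + 8*d + 16)/(d^3 + 15*d^2 + 68*d + 84)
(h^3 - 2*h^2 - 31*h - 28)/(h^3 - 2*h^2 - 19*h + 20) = (h^2 - 6*h - 7)/(h^2 - 6*h + 5)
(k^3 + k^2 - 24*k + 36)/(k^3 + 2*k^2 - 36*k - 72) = (k^2 - 5*k + 6)/(k^2 - 4*k - 12)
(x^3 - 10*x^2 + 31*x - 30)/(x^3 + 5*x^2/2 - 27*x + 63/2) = 2*(x^2 - 7*x + 10)/(2*x^2 + 11*x - 21)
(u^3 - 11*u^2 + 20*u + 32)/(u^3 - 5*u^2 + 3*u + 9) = (u^2 - 12*u + 32)/(u^2 - 6*u + 9)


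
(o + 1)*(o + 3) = o^2 + 4*o + 3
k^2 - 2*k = k*(k - 2)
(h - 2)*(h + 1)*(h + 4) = h^3 + 3*h^2 - 6*h - 8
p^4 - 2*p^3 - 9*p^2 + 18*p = p*(p - 3)*(p - 2)*(p + 3)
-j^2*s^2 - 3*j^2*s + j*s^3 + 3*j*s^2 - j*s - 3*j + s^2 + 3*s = (-j + s)*(s + 3)*(j*s + 1)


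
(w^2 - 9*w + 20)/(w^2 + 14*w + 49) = (w^2 - 9*w + 20)/(w^2 + 14*w + 49)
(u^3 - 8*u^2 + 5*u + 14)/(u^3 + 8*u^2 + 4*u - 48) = (u^2 - 6*u - 7)/(u^2 + 10*u + 24)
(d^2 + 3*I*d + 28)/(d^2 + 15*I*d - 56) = (d - 4*I)/(d + 8*I)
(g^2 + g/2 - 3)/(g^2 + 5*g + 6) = (g - 3/2)/(g + 3)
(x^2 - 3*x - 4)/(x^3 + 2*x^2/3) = 3*(x^2 - 3*x - 4)/(x^2*(3*x + 2))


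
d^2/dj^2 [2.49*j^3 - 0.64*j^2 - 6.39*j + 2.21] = 14.94*j - 1.28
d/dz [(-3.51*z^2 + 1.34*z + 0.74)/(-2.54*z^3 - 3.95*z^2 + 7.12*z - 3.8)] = (-8.9154*z^4 + 6.8072*z^3 - 14.0594*z^2 + 32.522*z - 10.3608)/(6.4516*z^6 + 20.066*z^5 - 20.5671*z^4 - 36.944*z^3 + 80.7144*z^2 - 54.112*z + 14.44)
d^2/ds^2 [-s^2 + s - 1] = -2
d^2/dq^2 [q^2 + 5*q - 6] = 2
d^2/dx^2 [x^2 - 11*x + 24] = 2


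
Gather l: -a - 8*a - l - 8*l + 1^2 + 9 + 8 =-9*a - 9*l + 18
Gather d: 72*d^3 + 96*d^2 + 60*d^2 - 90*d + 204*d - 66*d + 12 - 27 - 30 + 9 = 72*d^3 + 156*d^2 + 48*d - 36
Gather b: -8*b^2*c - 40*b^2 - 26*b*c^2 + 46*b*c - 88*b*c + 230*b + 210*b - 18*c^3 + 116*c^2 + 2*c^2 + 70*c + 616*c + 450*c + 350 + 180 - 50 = b^2*(-8*c - 40) + b*(-26*c^2 - 42*c + 440) - 18*c^3 + 118*c^2 + 1136*c + 480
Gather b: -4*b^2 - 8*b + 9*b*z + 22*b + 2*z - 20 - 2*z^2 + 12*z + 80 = -4*b^2 + b*(9*z + 14) - 2*z^2 + 14*z + 60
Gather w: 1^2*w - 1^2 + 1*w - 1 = 2*w - 2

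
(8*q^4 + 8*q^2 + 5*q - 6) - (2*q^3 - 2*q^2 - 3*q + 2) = 8*q^4 - 2*q^3 + 10*q^2 + 8*q - 8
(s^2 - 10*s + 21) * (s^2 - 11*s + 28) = s^4 - 21*s^3 + 159*s^2 - 511*s + 588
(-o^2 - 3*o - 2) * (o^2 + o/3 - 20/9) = -o^4 - 10*o^3/3 - 7*o^2/9 + 6*o + 40/9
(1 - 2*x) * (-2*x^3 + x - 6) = 4*x^4 - 2*x^3 - 2*x^2 + 13*x - 6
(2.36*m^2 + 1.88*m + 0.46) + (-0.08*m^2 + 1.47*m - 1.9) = 2.28*m^2 + 3.35*m - 1.44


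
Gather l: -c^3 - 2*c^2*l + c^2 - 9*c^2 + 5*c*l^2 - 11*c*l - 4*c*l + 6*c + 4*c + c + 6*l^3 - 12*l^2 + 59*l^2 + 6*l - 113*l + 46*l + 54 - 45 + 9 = -c^3 - 8*c^2 + 11*c + 6*l^3 + l^2*(5*c + 47) + l*(-2*c^2 - 15*c - 61) + 18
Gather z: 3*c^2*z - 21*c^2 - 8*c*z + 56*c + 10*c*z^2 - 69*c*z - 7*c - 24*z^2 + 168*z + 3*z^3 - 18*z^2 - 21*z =-21*c^2 + 49*c + 3*z^3 + z^2*(10*c - 42) + z*(3*c^2 - 77*c + 147)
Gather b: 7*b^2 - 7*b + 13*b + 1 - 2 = 7*b^2 + 6*b - 1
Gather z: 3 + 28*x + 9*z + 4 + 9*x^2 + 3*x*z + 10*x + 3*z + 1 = 9*x^2 + 38*x + z*(3*x + 12) + 8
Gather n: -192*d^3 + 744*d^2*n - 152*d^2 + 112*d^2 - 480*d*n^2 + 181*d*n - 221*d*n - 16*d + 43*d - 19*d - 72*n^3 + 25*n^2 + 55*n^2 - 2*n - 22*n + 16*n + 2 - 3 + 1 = -192*d^3 - 40*d^2 + 8*d - 72*n^3 + n^2*(80 - 480*d) + n*(744*d^2 - 40*d - 8)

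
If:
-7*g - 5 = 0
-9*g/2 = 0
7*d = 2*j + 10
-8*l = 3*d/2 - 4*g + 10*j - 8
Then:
No Solution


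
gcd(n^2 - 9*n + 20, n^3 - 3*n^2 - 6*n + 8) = n - 4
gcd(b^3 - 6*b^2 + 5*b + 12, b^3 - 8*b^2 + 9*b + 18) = b^2 - 2*b - 3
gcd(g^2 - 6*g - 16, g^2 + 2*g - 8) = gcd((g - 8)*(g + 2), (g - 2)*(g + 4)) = 1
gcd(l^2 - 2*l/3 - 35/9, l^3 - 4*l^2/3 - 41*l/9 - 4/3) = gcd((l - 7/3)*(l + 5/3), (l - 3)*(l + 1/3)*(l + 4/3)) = 1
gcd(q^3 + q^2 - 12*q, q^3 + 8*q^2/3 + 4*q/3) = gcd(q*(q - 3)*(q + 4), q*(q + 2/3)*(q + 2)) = q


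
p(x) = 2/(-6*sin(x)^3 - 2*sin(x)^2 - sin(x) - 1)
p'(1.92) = -0.19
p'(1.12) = 0.27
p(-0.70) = 4.78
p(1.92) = -0.23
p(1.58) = -0.20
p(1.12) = -0.25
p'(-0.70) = 51.51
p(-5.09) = -0.24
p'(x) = 2*(18*sin(x)^2*cos(x) + 4*sin(x)*cos(x) + cos(x))/(-6*sin(x)^3 - 2*sin(x)^2 - sin(x) - 1)^2 = 2*(18*sin(x)^2 + 4*sin(x) + 1)*cos(x)/(6*sin(x)^3 + 2*sin(x)^2 + sin(x) + 1)^2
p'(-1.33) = 0.52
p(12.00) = -17.80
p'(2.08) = -0.33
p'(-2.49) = -188.83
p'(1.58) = -0.00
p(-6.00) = -1.28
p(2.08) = -0.27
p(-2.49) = 9.56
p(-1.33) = 0.56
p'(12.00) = 539.76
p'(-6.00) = 2.76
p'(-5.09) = 0.21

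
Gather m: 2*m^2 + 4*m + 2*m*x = 2*m^2 + m*(2*x + 4)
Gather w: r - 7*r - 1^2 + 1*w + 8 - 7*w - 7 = -6*r - 6*w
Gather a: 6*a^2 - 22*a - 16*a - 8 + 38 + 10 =6*a^2 - 38*a + 40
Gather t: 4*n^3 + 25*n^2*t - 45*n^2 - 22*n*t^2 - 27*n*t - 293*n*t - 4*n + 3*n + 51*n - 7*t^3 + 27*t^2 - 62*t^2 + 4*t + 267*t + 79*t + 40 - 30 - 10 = 4*n^3 - 45*n^2 + 50*n - 7*t^3 + t^2*(-22*n - 35) + t*(25*n^2 - 320*n + 350)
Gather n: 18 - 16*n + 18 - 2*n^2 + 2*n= -2*n^2 - 14*n + 36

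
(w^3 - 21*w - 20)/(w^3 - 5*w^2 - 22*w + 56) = (w^2 - 4*w - 5)/(w^2 - 9*w + 14)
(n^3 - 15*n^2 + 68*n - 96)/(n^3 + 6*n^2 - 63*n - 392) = (n^2 - 7*n + 12)/(n^2 + 14*n + 49)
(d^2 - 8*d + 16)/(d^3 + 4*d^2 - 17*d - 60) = (d - 4)/(d^2 + 8*d + 15)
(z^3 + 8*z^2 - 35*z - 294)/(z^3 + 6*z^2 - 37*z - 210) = (z + 7)/(z + 5)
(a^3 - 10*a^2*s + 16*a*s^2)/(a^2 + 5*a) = (a^2 - 10*a*s + 16*s^2)/(a + 5)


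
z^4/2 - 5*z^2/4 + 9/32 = (z/2 + 1/4)*(z - 3/2)*(z - 1/2)*(z + 3/2)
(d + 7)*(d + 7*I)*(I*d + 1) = I*d^3 - 6*d^2 + 7*I*d^2 - 42*d + 7*I*d + 49*I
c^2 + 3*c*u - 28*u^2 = (c - 4*u)*(c + 7*u)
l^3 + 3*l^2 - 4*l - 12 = (l - 2)*(l + 2)*(l + 3)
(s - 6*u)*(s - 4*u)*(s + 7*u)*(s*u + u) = s^4*u - 3*s^3*u^2 + s^3*u - 46*s^2*u^3 - 3*s^2*u^2 + 168*s*u^4 - 46*s*u^3 + 168*u^4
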